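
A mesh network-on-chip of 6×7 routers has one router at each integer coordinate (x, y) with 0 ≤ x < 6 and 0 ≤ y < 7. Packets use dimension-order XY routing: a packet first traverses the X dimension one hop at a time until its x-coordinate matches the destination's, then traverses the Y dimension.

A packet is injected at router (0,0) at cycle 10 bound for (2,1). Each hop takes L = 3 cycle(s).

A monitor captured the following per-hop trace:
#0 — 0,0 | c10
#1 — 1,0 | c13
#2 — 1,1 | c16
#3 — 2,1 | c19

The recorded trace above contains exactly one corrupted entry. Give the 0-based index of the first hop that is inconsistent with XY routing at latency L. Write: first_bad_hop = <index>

  1: Δx=+1 Δy=+0 Δt=3 [ok]
  2: Δx=+0 Δy=+1 Δt=3 [BAD: Y-move but x=1≠2]

first_bad_hop = 2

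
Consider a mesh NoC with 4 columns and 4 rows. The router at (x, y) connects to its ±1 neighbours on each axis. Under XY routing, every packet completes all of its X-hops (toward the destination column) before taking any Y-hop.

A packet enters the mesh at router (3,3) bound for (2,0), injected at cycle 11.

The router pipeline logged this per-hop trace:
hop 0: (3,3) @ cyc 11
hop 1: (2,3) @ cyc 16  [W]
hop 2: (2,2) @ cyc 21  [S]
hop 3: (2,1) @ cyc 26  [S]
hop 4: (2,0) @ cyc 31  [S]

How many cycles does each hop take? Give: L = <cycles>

Between hops 0 and 1 the cycle counter advances 16 − 11 = 5.
One hop costs L cycles, so L = 5.

L = 5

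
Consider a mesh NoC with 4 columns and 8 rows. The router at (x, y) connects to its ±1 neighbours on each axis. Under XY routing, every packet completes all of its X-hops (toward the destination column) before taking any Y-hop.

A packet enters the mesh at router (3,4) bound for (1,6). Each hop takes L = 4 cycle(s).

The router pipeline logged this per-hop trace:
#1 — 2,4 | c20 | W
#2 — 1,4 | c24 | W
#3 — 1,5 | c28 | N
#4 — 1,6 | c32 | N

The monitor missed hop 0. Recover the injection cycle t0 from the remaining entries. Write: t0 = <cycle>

t0 = 16

cyc[1] = 20 and cyc[k] = t0 + k·L for every k.
So t0 = 20 − 1·4 = 16.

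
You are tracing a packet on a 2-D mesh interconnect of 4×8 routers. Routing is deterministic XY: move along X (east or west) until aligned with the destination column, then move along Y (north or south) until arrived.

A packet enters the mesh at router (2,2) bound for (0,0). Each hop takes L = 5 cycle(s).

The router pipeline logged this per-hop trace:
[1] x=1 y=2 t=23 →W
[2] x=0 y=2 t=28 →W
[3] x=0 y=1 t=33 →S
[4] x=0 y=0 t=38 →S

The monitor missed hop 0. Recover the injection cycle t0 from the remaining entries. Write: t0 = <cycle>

The first recorded entry is hop 1 at cycle 23.
Subtract one hop: t0 = 23 − 5 = 18.

t0 = 18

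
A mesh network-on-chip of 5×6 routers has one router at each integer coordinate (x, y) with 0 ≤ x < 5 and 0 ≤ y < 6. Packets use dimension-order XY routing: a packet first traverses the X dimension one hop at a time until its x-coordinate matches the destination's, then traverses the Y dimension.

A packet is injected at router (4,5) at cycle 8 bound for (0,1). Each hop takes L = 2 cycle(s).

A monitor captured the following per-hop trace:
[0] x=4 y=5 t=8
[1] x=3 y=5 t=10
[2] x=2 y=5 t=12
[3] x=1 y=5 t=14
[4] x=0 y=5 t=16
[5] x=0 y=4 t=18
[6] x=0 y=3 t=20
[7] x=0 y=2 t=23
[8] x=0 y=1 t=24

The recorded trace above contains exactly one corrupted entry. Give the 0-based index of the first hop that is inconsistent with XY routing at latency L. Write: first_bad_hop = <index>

check 1→ d=(-1,0) cyc+2: ok
check 2→ d=(-1,0) cyc+2: ok
check 3→ d=(-1,0) cyc+2: ok
check 4→ d=(-1,0) cyc+2: ok
check 5→ d=(0,-1) cyc+2: ok
check 6→ d=(0,-1) cyc+2: ok
check 7→ d=(0,-1) cyc+3: BAD: Δcyc=3≠L

first_bad_hop = 7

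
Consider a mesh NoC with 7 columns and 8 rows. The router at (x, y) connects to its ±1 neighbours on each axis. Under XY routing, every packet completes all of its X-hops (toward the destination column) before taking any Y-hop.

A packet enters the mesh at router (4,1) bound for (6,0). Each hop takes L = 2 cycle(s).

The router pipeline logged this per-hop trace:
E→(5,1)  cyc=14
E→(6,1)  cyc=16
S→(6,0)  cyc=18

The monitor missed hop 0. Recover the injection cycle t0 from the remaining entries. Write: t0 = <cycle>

The first recorded entry is hop 1 at cycle 14.
Subtract one hop: t0 = 14 − 2 = 12.

t0 = 12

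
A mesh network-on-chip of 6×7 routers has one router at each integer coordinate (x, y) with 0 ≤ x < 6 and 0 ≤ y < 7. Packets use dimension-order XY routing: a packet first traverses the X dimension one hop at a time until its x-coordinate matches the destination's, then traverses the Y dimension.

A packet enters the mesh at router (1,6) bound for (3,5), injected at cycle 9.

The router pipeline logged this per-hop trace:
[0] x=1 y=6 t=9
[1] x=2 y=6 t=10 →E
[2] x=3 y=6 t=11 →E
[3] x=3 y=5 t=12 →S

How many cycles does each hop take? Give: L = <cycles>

L = 1

Δcyc across hop 0→1: 10 − 9 = 1.
Each hop adds L, hence L = 1.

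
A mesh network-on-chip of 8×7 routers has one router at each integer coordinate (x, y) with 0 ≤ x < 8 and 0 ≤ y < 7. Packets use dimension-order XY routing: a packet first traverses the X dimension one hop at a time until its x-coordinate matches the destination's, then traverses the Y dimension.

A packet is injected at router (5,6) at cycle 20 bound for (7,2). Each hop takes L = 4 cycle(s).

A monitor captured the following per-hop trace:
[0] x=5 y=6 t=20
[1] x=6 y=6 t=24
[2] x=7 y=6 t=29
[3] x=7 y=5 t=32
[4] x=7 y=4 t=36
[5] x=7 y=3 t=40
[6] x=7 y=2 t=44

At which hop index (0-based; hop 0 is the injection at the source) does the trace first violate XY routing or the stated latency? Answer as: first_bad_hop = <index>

first_bad_hop = 2

hop 1: step (+1,+0), +4 cyc — ok
hop 2: step (+1,+0), +5 cyc — BAD: Δcyc=5≠L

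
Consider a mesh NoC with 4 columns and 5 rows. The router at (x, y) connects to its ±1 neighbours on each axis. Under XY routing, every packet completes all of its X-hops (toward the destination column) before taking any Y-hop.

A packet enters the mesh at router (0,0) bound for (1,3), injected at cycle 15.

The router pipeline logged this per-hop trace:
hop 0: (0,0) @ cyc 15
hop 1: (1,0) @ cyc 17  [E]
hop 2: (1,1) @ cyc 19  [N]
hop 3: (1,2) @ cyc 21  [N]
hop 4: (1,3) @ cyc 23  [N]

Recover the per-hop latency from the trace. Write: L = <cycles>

L = 2

Between hops 0 and 1 the cycle counter advances 17 − 15 = 2.
One hop costs L cycles, so L = 2.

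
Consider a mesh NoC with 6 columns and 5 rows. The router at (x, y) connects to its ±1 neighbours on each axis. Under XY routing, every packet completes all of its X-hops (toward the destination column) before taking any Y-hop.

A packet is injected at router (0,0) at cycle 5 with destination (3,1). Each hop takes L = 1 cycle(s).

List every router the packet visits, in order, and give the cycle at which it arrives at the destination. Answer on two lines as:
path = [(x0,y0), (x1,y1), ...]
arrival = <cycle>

path = [(0,0), (1,0), (2,0), (3,0), (3,1)]
arrival = 9

hop 0: (0,0) @ cyc 5
hop 1: (1,0) @ cyc 6  [E]
hop 2: (2,0) @ cyc 7  [E]
hop 3: (3,0) @ cyc 8  [E]
hop 4: (3,1) @ cyc 9  [N]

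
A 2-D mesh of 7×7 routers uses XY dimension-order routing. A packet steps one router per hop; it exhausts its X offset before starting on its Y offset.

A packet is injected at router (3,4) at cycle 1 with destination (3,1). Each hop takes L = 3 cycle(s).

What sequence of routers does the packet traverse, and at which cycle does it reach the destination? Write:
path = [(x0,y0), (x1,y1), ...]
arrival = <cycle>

path = [(3,4), (3,3), (3,2), (3,1)]
arrival = 10

[0] x=3 y=4 t=1
[1] x=3 y=3 t=4 →S
[2] x=3 y=2 t=7 →S
[3] x=3 y=1 t=10 →S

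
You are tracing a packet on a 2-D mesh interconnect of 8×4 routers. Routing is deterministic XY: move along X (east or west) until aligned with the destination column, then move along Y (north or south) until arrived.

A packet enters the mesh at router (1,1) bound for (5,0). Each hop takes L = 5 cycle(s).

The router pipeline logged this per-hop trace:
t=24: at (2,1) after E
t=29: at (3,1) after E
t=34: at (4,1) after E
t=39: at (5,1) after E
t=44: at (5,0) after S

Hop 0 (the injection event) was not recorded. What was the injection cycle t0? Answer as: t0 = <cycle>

The first recorded entry is hop 1 at cycle 24.
Subtract one hop: t0 = 24 − 5 = 19.

t0 = 19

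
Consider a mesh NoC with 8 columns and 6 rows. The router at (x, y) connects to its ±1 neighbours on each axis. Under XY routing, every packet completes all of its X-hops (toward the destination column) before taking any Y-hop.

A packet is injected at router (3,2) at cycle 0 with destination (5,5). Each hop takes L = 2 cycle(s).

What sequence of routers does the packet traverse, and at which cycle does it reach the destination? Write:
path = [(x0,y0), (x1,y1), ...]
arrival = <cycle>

path = [(3,2), (4,2), (5,2), (5,3), (5,4), (5,5)]
arrival = 10

src (3,2)  cyc=0
E→(4,2)  cyc=2
E→(5,2)  cyc=4
N→(5,3)  cyc=6
N→(5,4)  cyc=8
N→(5,5)  cyc=10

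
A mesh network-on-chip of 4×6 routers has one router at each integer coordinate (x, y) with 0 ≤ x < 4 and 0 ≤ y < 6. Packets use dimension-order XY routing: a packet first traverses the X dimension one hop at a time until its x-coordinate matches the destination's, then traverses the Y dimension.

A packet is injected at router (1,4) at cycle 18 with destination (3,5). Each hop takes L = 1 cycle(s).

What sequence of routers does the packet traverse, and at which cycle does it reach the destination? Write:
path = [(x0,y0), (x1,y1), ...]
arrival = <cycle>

t=18: at (1,4)
t=19: at (2,4) after E
t=20: at (3,4) after E
t=21: at (3,5) after N

path = [(1,4), (2,4), (3,4), (3,5)]
arrival = 21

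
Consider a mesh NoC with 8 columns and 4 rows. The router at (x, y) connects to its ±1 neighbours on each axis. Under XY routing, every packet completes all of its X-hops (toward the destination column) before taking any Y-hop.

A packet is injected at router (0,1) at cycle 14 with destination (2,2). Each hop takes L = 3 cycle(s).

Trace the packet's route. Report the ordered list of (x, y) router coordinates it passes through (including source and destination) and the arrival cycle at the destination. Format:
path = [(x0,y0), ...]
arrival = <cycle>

#0 — 0,1 | c14
#1 — 1,1 | c17 | E
#2 — 2,1 | c20 | E
#3 — 2,2 | c23 | N

path = [(0,1), (1,1), (2,1), (2,2)]
arrival = 23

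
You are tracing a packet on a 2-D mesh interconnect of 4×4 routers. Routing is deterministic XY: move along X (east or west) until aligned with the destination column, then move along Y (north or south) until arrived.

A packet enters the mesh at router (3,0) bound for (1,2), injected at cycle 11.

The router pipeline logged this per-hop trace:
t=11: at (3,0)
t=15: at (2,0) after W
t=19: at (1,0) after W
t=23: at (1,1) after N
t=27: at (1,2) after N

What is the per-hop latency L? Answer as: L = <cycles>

L = 4

From hop 0 (11) to hop 1 (15): +4 cycles.
That increment is L by definition: L = 4.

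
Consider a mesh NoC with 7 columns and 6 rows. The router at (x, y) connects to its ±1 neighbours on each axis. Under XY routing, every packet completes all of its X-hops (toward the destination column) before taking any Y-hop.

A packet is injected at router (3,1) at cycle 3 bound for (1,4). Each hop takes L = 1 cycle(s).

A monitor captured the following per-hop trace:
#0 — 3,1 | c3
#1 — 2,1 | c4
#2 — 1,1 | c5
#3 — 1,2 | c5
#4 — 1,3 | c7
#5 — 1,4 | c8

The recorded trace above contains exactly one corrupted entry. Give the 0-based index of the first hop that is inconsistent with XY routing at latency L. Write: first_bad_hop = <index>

  1: Δx=-1 Δy=+0 Δt=1 [ok]
  2: Δx=-1 Δy=+0 Δt=1 [ok]
  3: Δx=+0 Δy=+1 Δt=0 [BAD: Δcyc=0≠L]

first_bad_hop = 3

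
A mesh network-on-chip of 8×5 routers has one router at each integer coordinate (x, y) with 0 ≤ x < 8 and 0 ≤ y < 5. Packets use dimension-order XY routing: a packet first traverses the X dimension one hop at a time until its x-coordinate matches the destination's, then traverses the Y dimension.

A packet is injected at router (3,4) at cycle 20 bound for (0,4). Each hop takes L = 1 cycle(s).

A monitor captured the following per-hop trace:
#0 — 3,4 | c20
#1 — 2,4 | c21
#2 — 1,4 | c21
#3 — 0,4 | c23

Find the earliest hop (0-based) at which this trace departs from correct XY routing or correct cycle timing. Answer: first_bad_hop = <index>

[1] (-1,+0) / 1c ⇒ ok
[2] (-1,+0) / 0c ⇒ BAD: Δcyc=0≠L

first_bad_hop = 2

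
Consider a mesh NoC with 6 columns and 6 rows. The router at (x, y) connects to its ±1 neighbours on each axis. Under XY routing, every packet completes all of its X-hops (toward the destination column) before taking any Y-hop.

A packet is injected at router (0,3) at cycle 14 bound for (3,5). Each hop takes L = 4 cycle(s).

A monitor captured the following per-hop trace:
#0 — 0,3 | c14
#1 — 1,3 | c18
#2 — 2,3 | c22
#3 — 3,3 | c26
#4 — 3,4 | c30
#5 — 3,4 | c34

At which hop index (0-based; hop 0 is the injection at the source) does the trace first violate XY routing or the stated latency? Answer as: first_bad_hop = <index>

first_bad_hop = 5

[1] (+1,+0) / 4c ⇒ ok
[2] (+1,+0) / 4c ⇒ ok
[3] (+1,+0) / 4c ⇒ ok
[4] (+0,+1) / 4c ⇒ ok
[5] (+0,+0) / 4c ⇒ BAD: non-unit step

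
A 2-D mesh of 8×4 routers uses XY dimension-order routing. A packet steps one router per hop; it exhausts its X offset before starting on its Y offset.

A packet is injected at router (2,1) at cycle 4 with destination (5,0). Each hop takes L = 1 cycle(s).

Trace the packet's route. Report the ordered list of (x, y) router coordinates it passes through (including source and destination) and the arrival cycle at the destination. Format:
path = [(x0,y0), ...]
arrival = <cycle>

[0] x=2 y=1 t=4
[1] x=3 y=1 t=5 →E
[2] x=4 y=1 t=6 →E
[3] x=5 y=1 t=7 →E
[4] x=5 y=0 t=8 →S

path = [(2,1), (3,1), (4,1), (5,1), (5,0)]
arrival = 8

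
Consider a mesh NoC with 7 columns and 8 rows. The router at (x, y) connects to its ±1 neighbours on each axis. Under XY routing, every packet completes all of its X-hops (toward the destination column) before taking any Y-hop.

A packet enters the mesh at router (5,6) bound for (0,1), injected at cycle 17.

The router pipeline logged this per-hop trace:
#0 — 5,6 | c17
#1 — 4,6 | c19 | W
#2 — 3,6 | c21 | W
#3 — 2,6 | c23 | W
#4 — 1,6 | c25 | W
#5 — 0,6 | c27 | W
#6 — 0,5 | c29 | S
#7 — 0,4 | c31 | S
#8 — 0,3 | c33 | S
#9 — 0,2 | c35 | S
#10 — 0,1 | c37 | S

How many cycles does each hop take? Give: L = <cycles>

Δcyc across hop 0→1: 19 − 17 = 2.
Per-hop latency L = Δcyc = 2.

L = 2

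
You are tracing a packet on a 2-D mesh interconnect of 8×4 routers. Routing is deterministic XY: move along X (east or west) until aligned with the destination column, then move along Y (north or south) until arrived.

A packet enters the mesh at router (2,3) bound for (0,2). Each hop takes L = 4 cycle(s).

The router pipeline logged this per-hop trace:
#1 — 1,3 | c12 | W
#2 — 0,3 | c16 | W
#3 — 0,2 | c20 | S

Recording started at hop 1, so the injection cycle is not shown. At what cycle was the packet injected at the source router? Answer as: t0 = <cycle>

Hop 1 reached at cycle 12; hop k is at t0 + k·L.
t0 = cyc[1] − L = 12 − 4 = 8.

t0 = 8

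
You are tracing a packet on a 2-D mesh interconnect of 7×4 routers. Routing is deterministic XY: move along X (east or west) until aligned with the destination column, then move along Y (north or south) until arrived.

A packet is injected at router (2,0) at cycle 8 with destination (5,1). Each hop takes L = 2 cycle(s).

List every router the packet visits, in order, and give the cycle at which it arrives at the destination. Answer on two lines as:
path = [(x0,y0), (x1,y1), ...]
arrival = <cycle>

hop 0: (2,0) @ cyc 8
hop 1: (3,0) @ cyc 10  [E]
hop 2: (4,0) @ cyc 12  [E]
hop 3: (5,0) @ cyc 14  [E]
hop 4: (5,1) @ cyc 16  [N]

path = [(2,0), (3,0), (4,0), (5,0), (5,1)]
arrival = 16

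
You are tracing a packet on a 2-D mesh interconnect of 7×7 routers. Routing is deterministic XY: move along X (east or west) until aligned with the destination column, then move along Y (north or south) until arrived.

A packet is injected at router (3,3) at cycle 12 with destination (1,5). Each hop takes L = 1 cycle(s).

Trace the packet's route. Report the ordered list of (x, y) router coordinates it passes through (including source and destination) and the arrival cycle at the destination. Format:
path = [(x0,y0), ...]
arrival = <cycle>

path = [(3,3), (2,3), (1,3), (1,4), (1,5)]
arrival = 16

#0 — 3,3 | c12
#1 — 2,3 | c13 | W
#2 — 1,3 | c14 | W
#3 — 1,4 | c15 | N
#4 — 1,5 | c16 | N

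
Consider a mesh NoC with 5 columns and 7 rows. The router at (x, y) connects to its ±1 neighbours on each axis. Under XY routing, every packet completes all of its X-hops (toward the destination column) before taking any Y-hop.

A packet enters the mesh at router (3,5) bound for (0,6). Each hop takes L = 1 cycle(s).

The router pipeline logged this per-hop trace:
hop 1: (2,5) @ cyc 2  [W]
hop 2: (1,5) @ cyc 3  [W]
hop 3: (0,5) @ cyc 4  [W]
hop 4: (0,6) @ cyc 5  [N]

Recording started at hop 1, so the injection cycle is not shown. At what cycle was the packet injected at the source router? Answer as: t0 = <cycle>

At hop 1 the cycle is 2; in general cyc_k = t0 + kL.
t0 = cyc[1] − L = 2 − 1 = 1.

t0 = 1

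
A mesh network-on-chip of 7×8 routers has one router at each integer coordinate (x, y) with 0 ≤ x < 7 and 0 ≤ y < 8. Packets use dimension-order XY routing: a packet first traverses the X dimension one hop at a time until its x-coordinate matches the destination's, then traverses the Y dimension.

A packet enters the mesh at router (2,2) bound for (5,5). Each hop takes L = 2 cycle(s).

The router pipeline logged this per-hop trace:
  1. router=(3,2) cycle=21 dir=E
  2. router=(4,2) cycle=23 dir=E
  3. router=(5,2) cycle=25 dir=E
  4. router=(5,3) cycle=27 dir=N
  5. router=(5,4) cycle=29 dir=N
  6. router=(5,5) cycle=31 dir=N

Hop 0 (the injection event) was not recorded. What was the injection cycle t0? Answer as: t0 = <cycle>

t0 = 19

The first recorded entry is hop 1 at cycle 21.
t0 = cyc[1] − L = 21 − 2 = 19.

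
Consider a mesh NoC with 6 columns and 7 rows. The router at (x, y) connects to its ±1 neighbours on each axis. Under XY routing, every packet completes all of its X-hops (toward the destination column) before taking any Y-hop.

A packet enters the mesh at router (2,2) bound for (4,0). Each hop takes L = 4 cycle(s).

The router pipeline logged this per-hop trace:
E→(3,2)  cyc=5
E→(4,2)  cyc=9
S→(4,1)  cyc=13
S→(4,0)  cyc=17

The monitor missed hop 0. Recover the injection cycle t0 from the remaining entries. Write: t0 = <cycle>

Hop 1 reached at cycle 5; hop k is at t0 + k·L.
Therefore t0 = 5 − L = 1.

t0 = 1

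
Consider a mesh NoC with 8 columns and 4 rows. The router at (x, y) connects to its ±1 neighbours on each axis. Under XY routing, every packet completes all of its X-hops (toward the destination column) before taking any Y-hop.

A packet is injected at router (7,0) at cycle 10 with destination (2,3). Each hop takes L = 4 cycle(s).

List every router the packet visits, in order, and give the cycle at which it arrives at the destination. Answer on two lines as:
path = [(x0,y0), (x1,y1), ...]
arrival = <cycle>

t=10: at (7,0)
t=14: at (6,0) after W
t=18: at (5,0) after W
t=22: at (4,0) after W
t=26: at (3,0) after W
t=30: at (2,0) after W
t=34: at (2,1) after N
t=38: at (2,2) after N
t=42: at (2,3) after N

path = [(7,0), (6,0), (5,0), (4,0), (3,0), (2,0), (2,1), (2,2), (2,3)]
arrival = 42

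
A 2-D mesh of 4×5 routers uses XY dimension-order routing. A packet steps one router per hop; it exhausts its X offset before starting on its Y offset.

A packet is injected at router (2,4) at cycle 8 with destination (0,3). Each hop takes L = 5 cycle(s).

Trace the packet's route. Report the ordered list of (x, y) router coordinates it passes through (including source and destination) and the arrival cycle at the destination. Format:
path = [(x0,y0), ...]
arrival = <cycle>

  0. router=(2,4) cycle=8 (inject)
  1. router=(1,4) cycle=13 dir=W
  2. router=(0,4) cycle=18 dir=W
  3. router=(0,3) cycle=23 dir=S

path = [(2,4), (1,4), (0,4), (0,3)]
arrival = 23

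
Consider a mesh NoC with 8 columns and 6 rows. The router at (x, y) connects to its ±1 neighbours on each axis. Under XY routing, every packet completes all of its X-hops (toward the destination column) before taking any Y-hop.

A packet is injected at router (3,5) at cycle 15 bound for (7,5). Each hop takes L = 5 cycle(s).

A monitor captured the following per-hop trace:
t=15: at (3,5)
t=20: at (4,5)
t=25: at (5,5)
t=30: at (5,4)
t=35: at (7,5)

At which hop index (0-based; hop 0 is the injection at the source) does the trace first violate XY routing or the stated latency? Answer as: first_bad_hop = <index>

first_bad_hop = 3

  1: Δx=+1 Δy=+0 Δt=5 [ok]
  2: Δx=+1 Δy=+0 Δt=5 [ok]
  3: Δx=+0 Δy=-1 Δt=5 [BAD: Y-move but x=5≠7]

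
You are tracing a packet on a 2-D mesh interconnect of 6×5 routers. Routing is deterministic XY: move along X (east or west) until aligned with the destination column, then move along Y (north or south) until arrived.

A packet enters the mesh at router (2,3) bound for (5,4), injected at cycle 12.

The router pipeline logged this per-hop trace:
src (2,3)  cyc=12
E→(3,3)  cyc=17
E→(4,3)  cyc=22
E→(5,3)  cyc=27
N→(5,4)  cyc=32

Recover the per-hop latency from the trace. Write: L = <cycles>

L = 5

From hop 0 (12) to hop 1 (17): +5 cycles.
One hop costs L cycles, so L = 5.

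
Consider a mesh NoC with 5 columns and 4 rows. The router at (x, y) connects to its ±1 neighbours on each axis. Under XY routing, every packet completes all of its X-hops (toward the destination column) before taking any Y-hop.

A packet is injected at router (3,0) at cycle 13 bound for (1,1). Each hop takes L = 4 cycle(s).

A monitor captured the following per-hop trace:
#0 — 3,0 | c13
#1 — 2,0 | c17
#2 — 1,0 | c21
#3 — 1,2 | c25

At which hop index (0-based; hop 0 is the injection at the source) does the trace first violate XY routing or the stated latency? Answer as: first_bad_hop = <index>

first_bad_hop = 3

check 1→ d=(-1,0) cyc+4: ok
check 2→ d=(-1,0) cyc+4: ok
check 3→ d=(0,2) cyc+4: BAD: non-unit step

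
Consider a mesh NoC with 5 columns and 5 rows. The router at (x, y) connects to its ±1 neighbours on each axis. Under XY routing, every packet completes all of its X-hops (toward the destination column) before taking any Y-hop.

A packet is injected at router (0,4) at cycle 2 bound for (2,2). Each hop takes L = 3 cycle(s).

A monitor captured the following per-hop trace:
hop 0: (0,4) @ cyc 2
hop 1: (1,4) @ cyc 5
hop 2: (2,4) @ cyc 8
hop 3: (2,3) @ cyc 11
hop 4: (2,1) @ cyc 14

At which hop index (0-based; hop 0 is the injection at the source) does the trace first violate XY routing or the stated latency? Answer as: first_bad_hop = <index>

hop 1: step (+1,+0), +3 cyc — ok
hop 2: step (+1,+0), +3 cyc — ok
hop 3: step (+0,-1), +3 cyc — ok
hop 4: step (+0,-2), +3 cyc — BAD: non-unit step

first_bad_hop = 4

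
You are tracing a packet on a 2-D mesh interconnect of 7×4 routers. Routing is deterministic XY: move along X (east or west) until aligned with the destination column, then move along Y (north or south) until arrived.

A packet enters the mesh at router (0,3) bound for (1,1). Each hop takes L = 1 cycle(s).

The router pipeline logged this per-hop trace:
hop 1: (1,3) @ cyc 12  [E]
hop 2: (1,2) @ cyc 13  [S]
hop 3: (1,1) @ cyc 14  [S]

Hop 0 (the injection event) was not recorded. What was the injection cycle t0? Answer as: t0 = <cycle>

Hop 1 reached at cycle 12; hop k is at t0 + k·L.
Subtract one hop: t0 = 12 − 1 = 11.

t0 = 11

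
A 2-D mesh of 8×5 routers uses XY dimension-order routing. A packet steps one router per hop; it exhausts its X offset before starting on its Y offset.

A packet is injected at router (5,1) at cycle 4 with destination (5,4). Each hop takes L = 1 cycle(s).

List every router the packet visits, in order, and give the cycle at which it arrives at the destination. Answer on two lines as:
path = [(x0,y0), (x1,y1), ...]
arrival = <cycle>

path = [(5,1), (5,2), (5,3), (5,4)]
arrival = 7

  0. router=(5,1) cycle=4 (inject)
  1. router=(5,2) cycle=5 dir=N
  2. router=(5,3) cycle=6 dir=N
  3. router=(5,4) cycle=7 dir=N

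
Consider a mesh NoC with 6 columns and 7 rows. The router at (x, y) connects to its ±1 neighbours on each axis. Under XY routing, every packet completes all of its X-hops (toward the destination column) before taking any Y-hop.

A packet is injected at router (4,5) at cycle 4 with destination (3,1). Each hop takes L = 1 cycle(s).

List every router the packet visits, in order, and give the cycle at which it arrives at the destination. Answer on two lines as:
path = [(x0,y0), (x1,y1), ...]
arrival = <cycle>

path = [(4,5), (3,5), (3,4), (3,3), (3,2), (3,1)]
arrival = 9

  0. router=(4,5) cycle=4 (inject)
  1. router=(3,5) cycle=5 dir=W
  2. router=(3,4) cycle=6 dir=S
  3. router=(3,3) cycle=7 dir=S
  4. router=(3,2) cycle=8 dir=S
  5. router=(3,1) cycle=9 dir=S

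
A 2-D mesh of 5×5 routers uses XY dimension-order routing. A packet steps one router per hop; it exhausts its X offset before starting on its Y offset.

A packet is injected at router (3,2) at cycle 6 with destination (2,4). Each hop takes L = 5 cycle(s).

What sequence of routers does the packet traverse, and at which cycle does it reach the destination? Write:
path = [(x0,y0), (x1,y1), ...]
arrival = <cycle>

path = [(3,2), (2,2), (2,3), (2,4)]
arrival = 21

  0. router=(3,2) cycle=6 (inject)
  1. router=(2,2) cycle=11 dir=W
  2. router=(2,3) cycle=16 dir=N
  3. router=(2,4) cycle=21 dir=N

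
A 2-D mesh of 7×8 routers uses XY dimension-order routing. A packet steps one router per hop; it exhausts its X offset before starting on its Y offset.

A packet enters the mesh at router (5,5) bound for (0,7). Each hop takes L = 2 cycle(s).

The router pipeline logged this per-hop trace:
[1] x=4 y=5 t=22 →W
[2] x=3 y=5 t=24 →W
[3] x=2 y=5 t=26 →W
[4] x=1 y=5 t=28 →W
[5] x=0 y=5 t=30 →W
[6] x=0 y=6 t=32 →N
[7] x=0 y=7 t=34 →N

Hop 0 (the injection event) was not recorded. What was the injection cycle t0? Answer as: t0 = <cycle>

t0 = 20

Hop 1 reached at cycle 22; hop k is at t0 + k·L.
Therefore t0 = 22 − L = 20.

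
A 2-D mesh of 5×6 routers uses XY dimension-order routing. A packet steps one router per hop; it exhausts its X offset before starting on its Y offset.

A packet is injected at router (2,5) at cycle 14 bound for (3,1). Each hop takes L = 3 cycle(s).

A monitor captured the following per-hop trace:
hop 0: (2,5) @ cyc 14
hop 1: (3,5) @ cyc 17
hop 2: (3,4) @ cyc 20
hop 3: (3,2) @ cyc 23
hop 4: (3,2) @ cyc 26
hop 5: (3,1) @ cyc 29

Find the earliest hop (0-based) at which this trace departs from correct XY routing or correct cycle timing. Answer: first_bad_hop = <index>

first_bad_hop = 3

check 1→ d=(1,0) cyc+3: ok
check 2→ d=(0,-1) cyc+3: ok
check 3→ d=(0,-2) cyc+3: BAD: non-unit step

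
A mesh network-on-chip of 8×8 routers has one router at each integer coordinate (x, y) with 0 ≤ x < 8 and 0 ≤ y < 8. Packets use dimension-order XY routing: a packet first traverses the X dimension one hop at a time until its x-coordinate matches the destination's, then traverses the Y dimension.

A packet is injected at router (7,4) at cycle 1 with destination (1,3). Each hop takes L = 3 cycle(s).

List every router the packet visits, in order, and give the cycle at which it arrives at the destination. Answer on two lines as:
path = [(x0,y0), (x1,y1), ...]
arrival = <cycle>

path = [(7,4), (6,4), (5,4), (4,4), (3,4), (2,4), (1,4), (1,3)]
arrival = 22

t=1: at (7,4)
t=4: at (6,4) after W
t=7: at (5,4) after W
t=10: at (4,4) after W
t=13: at (3,4) after W
t=16: at (2,4) after W
t=19: at (1,4) after W
t=22: at (1,3) after S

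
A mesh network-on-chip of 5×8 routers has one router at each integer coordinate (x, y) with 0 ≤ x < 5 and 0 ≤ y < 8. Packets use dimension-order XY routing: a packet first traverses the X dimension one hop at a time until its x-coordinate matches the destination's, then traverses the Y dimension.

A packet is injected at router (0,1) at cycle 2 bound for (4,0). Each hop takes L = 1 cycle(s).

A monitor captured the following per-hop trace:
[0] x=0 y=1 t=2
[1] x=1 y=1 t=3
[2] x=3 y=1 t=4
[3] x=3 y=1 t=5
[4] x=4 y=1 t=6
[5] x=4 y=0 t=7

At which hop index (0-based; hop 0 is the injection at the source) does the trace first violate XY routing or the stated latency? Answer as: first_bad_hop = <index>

check 1→ d=(1,0) cyc+1: ok
check 2→ d=(2,0) cyc+1: BAD: non-unit step

first_bad_hop = 2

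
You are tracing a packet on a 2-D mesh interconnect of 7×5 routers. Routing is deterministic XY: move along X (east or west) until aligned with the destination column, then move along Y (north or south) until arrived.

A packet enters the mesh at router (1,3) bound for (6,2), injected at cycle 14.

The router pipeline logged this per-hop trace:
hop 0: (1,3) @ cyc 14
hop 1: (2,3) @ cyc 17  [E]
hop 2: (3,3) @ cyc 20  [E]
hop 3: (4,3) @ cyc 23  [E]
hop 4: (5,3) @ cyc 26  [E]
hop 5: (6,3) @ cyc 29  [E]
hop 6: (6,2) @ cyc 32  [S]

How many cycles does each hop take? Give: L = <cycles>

L = 3

Δcyc across hop 0→1: 17 − 14 = 3.
Each hop adds L, hence L = 3.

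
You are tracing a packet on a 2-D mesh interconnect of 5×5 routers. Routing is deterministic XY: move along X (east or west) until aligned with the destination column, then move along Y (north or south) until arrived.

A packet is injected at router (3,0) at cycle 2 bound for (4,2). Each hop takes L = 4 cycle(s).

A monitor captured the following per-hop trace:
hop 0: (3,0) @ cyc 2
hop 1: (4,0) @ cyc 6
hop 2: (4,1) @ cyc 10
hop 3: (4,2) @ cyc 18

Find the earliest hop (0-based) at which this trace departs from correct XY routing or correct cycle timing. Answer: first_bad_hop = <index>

  1: Δx=+1 Δy=+0 Δt=4 [ok]
  2: Δx=+0 Δy=+1 Δt=4 [ok]
  3: Δx=+0 Δy=+1 Δt=8 [BAD: Δcyc=8≠L]

first_bad_hop = 3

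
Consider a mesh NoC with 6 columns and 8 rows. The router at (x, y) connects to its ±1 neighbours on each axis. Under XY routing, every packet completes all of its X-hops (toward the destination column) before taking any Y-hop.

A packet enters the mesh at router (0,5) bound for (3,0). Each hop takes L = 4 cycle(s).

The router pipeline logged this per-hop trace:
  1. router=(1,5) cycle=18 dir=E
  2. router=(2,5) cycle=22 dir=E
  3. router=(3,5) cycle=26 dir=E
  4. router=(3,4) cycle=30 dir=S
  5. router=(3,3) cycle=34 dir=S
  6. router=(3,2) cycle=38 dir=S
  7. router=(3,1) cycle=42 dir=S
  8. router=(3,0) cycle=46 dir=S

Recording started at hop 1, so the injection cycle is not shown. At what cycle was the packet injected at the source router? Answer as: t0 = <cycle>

t0 = 14

cyc[1] = 18 and cyc[k] = t0 + k·L for every k.
So t0 = 18 − 1·4 = 14.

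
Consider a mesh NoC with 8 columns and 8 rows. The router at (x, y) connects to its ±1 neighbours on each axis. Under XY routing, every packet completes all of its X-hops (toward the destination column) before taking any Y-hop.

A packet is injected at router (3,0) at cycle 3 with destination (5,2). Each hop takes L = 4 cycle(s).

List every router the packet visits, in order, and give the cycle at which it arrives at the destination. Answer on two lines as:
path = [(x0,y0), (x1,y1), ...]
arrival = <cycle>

path = [(3,0), (4,0), (5,0), (5,1), (5,2)]
arrival = 19

hop 0: (3,0) @ cyc 3
hop 1: (4,0) @ cyc 7  [E]
hop 2: (5,0) @ cyc 11  [E]
hop 3: (5,1) @ cyc 15  [N]
hop 4: (5,2) @ cyc 19  [N]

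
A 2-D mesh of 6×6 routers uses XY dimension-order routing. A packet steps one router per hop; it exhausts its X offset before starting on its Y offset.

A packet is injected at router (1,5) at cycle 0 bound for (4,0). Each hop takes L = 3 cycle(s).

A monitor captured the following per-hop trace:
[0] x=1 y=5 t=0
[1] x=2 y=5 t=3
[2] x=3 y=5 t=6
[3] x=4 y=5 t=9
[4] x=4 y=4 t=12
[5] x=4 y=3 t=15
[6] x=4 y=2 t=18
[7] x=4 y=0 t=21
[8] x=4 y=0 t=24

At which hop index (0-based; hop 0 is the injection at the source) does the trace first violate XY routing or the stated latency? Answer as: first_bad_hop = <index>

first_bad_hop = 7

[1] (+1,+0) / 3c ⇒ ok
[2] (+1,+0) / 3c ⇒ ok
[3] (+1,+0) / 3c ⇒ ok
[4] (+0,-1) / 3c ⇒ ok
[5] (+0,-1) / 3c ⇒ ok
[6] (+0,-1) / 3c ⇒ ok
[7] (+0,-2) / 3c ⇒ BAD: non-unit step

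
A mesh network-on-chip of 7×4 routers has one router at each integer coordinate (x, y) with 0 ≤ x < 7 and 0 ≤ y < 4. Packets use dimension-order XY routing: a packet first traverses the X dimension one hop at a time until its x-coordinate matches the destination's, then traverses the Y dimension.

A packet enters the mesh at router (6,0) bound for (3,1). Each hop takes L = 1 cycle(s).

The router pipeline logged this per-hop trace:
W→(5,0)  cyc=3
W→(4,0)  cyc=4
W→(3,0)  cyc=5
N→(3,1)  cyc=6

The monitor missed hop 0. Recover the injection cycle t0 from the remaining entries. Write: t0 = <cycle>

The first recorded entry is hop 1 at cycle 3.
t0 = cyc[1] − L = 3 − 1 = 2.

t0 = 2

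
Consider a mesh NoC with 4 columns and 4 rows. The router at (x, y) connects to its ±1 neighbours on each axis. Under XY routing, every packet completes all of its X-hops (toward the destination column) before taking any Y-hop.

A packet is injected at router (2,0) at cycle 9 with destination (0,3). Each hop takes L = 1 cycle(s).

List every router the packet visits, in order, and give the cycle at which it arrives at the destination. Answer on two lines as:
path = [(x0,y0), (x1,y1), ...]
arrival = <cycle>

path = [(2,0), (1,0), (0,0), (0,1), (0,2), (0,3)]
arrival = 14

hop 0: (2,0) @ cyc 9
hop 1: (1,0) @ cyc 10  [W]
hop 2: (0,0) @ cyc 11  [W]
hop 3: (0,1) @ cyc 12  [N]
hop 4: (0,2) @ cyc 13  [N]
hop 5: (0,3) @ cyc 14  [N]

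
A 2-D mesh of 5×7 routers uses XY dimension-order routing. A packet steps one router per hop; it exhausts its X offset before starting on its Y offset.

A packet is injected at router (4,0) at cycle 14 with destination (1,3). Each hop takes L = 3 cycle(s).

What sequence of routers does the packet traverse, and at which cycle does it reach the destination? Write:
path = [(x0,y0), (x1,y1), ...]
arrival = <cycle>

path = [(4,0), (3,0), (2,0), (1,0), (1,1), (1,2), (1,3)]
arrival = 32

hop 0: (4,0) @ cyc 14
hop 1: (3,0) @ cyc 17  [W]
hop 2: (2,0) @ cyc 20  [W]
hop 3: (1,0) @ cyc 23  [W]
hop 4: (1,1) @ cyc 26  [N]
hop 5: (1,2) @ cyc 29  [N]
hop 6: (1,3) @ cyc 32  [N]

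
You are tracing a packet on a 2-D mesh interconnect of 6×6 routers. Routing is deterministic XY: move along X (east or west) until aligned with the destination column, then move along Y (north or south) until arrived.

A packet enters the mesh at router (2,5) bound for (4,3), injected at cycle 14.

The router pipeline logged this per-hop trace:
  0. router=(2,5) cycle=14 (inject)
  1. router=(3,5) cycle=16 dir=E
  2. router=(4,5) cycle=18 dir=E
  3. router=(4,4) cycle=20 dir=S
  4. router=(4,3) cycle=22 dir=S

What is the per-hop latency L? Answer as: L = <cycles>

Δcyc across hop 0→1: 16 − 14 = 2.
Per-hop latency L = Δcyc = 2.

L = 2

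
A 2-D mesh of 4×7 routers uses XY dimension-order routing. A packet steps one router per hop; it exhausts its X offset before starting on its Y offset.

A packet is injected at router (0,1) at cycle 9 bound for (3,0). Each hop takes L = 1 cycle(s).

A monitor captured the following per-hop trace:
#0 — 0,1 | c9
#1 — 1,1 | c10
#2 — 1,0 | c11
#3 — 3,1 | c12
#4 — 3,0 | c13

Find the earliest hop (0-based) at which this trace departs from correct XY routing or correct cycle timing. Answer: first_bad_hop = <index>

hop 1: step (+1,+0), +1 cyc — ok
hop 2: step (+0,-1), +1 cyc — BAD: Y-move but x=1≠3

first_bad_hop = 2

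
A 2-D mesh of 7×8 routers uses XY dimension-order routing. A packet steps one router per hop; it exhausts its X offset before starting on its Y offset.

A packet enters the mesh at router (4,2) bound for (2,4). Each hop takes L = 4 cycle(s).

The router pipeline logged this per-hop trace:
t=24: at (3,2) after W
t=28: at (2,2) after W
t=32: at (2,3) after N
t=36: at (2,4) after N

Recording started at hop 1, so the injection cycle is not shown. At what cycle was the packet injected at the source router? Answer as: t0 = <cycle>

The first recorded entry is hop 1 at cycle 24.
So t0 = 24 − 1·4 = 20.

t0 = 20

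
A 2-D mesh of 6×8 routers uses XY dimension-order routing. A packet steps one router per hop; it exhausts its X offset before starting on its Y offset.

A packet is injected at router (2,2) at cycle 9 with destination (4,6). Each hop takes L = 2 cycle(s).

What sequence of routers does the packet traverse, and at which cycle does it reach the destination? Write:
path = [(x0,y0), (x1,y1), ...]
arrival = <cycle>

t=9: at (2,2)
t=11: at (3,2) after E
t=13: at (4,2) after E
t=15: at (4,3) after N
t=17: at (4,4) after N
t=19: at (4,5) after N
t=21: at (4,6) after N

path = [(2,2), (3,2), (4,2), (4,3), (4,4), (4,5), (4,6)]
arrival = 21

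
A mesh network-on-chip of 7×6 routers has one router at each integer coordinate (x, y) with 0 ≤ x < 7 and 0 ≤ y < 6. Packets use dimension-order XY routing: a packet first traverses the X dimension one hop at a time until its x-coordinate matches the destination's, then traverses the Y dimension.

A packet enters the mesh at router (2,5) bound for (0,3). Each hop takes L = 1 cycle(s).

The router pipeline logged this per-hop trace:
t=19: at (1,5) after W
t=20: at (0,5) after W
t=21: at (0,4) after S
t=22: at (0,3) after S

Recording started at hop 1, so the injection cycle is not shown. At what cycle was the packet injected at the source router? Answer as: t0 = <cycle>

The first recorded entry is hop 1 at cycle 19.
So t0 = 19 − 1·1 = 18.

t0 = 18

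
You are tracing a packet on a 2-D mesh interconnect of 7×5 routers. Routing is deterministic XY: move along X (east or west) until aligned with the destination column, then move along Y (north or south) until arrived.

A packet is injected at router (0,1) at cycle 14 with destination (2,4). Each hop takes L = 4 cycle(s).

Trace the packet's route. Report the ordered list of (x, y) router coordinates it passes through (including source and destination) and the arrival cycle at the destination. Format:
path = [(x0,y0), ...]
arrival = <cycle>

path = [(0,1), (1,1), (2,1), (2,2), (2,3), (2,4)]
arrival = 34

  0. router=(0,1) cycle=14 (inject)
  1. router=(1,1) cycle=18 dir=E
  2. router=(2,1) cycle=22 dir=E
  3. router=(2,2) cycle=26 dir=N
  4. router=(2,3) cycle=30 dir=N
  5. router=(2,4) cycle=34 dir=N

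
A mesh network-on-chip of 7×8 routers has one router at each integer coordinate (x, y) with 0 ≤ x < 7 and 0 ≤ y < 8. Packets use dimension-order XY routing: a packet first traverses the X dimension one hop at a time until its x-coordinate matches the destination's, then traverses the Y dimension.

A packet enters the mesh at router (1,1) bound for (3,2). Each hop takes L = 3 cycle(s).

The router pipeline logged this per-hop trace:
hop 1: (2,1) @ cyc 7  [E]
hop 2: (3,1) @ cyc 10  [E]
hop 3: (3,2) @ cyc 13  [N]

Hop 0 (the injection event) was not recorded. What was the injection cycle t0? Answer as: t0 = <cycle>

t0 = 4

Hop 1 reached at cycle 7; hop k is at t0 + k·L.
Subtract one hop: t0 = 7 − 3 = 4.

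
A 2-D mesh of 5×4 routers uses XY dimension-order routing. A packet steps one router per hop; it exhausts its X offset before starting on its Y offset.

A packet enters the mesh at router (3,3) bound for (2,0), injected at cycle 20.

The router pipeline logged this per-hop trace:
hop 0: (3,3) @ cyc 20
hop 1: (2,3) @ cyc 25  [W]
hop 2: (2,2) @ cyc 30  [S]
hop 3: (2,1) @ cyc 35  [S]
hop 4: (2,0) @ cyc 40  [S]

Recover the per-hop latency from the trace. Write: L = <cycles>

L = 5

cyc[1] − cyc[0] = 25 − 20 = 5.
Per-hop latency L = Δcyc = 5.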